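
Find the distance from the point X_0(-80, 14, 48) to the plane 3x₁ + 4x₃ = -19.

d = |3·(-80) + 4·48 − (-19)| / √(9 + 0 + 16) = |-29| / 5 = 29/5.

29/5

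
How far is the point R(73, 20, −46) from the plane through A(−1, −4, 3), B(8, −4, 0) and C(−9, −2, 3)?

AB = (9, 0, −3) and AC = (−8, 2, 0), so a normal is n = AB × AC = (6, 24, 18).
Then n·(73, 20, −46) − (−48) = 138.
|n| = √(36 + 576 + 324) = 6√26, so the distance is |138|/(6√26) = 23/√26.

23√26/26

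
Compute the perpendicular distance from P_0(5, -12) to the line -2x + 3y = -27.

d = |(-2)·5 + 3·(-12) − (-27)| / √(4 + 9) = |-19|/√13 = 19√13/13.

19√13/13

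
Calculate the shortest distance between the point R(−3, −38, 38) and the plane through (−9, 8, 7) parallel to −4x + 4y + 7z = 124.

1

Parallel planes share the normal n = (−4, 4, 7); since (−9, 8, 7) lies on the plane, its equation is −4x + 4y + 7z = 117.
n = (−4, 4, 7); n·P − 117 = 9; |n| = 9; distance = 9/9 = 1.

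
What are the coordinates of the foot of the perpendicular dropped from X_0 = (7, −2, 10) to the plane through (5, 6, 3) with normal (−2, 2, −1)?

(1, 4, 7)

The perpendicular from X_0 has direction n = (−2, 2, −1): r = (7, −2, 10) + μ(−2, 2, −1).
Substitute into the plane: n·(X_0 + μn) = -1 gives -28 + 9μ = -1, so μ = 3.
Foot = (7, −2, 10) + 3·(−2, 2, −1) = (1, 4, 7).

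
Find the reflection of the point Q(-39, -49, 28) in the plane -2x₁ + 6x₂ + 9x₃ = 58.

(-437/11, -515/11, 344/11)

n = (-2, 6, 9), |n|² = 121, n·Q − 58 = -22, so t = -22/121 = -2/11.
Foot F = Q − (-2/11)·n = (-433/11, -527/11, 326/11); the reflection is 2F − Q = (-437/11, -515/11, 344/11).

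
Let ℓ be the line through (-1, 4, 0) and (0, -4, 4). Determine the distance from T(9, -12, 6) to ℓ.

A direction vector is d = (1, -8, 4).
AP = (10, -16, 6), and AP × d = (-16, -34, -64).
|AP × d|² = 5508 and |d|² = 81, so the distance is √(5508/81) = √68 = 2√17.

2√17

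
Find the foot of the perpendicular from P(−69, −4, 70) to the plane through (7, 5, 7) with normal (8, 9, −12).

n = (8, 9, −12), |n|² = 289, and n·P − 17 = -1445.
t = -1445/289 = -5, so the foot is P − t·n = (−69, −4, 70) − (-5)·(8, 9, −12) = (−29, 41, 10).

(-29, 41, 10)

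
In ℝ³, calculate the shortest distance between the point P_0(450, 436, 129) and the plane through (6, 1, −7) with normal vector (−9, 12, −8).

The plane has equation n·(r − (6, 1, −7)) = 0, i.e. n·r = 14.
n = (−9, 12, −8); n·P − 14 = 136; |n| = 17; distance = 136/17 = 8.

8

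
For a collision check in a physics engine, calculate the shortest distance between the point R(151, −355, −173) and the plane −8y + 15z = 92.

9

n = (0, −8, 15); n·P − 92 = 153; |n| = 17; distance = 153/17 = 9.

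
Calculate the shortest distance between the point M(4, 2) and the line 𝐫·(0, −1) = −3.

The normal to the line is n = (0, −1) with |n| = 1.
|n·M − (-3)| = |-2 − (-3)| = 1, so the distance is 1/1 = 1.

1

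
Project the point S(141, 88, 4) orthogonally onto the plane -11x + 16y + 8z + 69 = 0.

The perpendicular from S has direction n = (-11, 16, 8): r = (141, 88, 4) + μ(-11, 16, 8).
Substitute into the plane: n·(S + μn) = -69 gives -111 + 441μ = -69, so μ = 2/21.
Foot = (141, 88, 4) + (2/21)·(-11, 16, 8) = (2939/21, 1880/21, 100/21).

(2939/21, 1880/21, 100/21)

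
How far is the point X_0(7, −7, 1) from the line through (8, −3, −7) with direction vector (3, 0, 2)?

2√17

Direction vector d = (3, 0, 2).
AP = (−1, −4, 8), and AP × d = (−8, 26, 12).
|AP × d|² = 884 and |d|² = 13, so the distance is √(884/13) = √68 = 2√17.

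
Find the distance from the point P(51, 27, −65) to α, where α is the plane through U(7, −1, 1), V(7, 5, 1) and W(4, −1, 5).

UV = (0, 6, 0) and UW = (−3, 0, 4), so a normal is n = UV × UW = (24, 0, 18).
Then n·(51, 27, −65) − 186 = −132.
|n| = √(576 + 0 + 324) = 30, so the distance is |-132|/30 = 22/5.

22/5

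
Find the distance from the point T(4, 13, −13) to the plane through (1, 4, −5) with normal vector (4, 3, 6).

9√61/61

The plane has equation n·(r − (1, 4, −5)) = 0, i.e. n·r = -14.
d = |4·4 + 3·13 + 6·(-13) − (-14)| / √(16 + 9 + 36) = |-9| / √61 = 9√61/61.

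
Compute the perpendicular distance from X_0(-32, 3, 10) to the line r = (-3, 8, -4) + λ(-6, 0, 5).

√86

Direction vector d = (-6, 0, 5).
AP = (-29, -5, 14), and AP × d = (-25, 61, -30).
|AP × d|² = 5246 and |d|² = 61, so the distance is √(5246/61) = √86.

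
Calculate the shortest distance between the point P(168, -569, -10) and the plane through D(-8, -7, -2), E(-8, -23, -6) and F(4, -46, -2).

DE = (0, -16, -4) and DF = (12, -39, 0), so a normal is n = DE × DF = (-156, -48, 192).
Then n·(168, -569, -10) - 1200 = -2016.
|n| = √(24336 + 2304 + 36864) = 252, so the distance is |-2016|/252 = 8.

8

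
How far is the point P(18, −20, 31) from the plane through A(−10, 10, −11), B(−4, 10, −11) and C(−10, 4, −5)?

6√2

AB = (6, 0, 0) and AC = (0, −6, 6), so a normal is n = AB × AC = (0, −36, −36).
n = (0, −36, −36); n·P − 36 = -432; |n| = 36√2; distance = 432/(36√2) = 6√2.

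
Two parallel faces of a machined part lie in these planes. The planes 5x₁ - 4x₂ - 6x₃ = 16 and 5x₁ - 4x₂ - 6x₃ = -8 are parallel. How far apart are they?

Both planes have normal n = (5, -4, -6), |n| = √77. Any point on the first plane is at distance |(-8) − 16|/|n| = 24/√77 = 24√77/77 from the second.

24√77/77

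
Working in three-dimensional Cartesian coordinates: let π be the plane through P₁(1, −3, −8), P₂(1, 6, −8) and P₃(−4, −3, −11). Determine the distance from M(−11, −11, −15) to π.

P₁P₂ = (0, 9, 0) and P₁P₃ = (−5, 0, −3), so a normal is n = P₁P₂ × P₁P₃ = (−27, 0, 45).
n = (−27, 0, 45); n·P − (-387) = 9; |n| = 9√34; distance = 9/(9√34) = √34/34.

√34/34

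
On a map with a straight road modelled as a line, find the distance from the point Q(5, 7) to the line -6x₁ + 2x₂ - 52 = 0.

34/√10

d = |(-6)·5 + 2·7 − 52| / √(36 + 4) = |-68|/(2√10) = 17√10/5.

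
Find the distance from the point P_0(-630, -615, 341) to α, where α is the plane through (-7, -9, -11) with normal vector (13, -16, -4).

9

The plane has equation n·(r − (-7, -9, -11)) = 0, i.e. n·r = 97.
n = (13, -16, -4); n·P − 97 = 189; |n| = 21; distance = 189/21 = 9.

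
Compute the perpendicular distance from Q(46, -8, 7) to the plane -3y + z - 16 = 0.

Normal vector n = (0, -3, 1), and n·(46, -8, 7) - 16 = 15.
|n| = √(0 + 9 + 1) = √10, so the distance is |15|/√10 = 15/√10.

15/√10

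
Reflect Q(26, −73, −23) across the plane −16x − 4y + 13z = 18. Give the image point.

With n = (−16, −4, 13), the signed offset is (n·Q − 18)/|n|² = -441/441 = -1.
Q' = Q − 2t·n = (26, −73, −23) − (-2)·(−16, −4, 13) = (−6, −81, 3).

(-6, -81, 3)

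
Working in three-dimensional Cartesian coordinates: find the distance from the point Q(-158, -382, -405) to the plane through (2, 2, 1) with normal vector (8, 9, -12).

8

The plane has equation n·(r − (2, 2, 1)) = 0, i.e. n·r = 22.
Then n·(-158, -382, -405) - 22 = 136.
|n| = √(64 + 81 + 144) = 17, so the distance is |136|/17 = 8.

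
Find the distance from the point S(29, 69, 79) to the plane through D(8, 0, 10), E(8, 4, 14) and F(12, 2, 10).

7

DE = (0, 4, 4) and DF = (4, 2, 0), so a normal is n = DE × DF = (−8, 16, −16).
Then n·(29, 69, 79) − (−224) = −168.
|n| = √(64 + 256 + 256) = 24, so the distance is |-168|/24 = 7.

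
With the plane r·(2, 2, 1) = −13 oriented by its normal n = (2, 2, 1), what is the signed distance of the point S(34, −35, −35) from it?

n·S − (-13) = -24.
|n| = 3, so the signed distance is -24/3 = -8.

-8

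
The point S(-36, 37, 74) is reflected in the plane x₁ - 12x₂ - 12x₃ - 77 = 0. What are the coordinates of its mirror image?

(-26, -83, -46)

n = (1, -12, -12), |n|² = 289, n·S − 77 = -1445, so t = -1445/289 = -5.
Foot F = S − (-5)·n = (-31, -23, 14); the reflection is 2F − S = (-26, -83, -46).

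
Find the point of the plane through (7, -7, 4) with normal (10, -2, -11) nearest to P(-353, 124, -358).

The perpendicular from P has direction n = (10, -2, -11): r = (-353, 124, -358) + μ(10, -2, -11).
Substitute into the plane: n·(P + μn) = 40 gives 160 + 225μ = 40, so μ = -8/15.
Foot = (-353, 124, -358) + (-8/15)·(10, -2, -11) = (-1075/3, 1876/15, -5282/15).

(-1075/3, 1876/15, -5282/15)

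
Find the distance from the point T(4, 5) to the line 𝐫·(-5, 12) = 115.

75/13

d = |(-5)·4 + 12·5 − 115| / √(25 + 144) = |-75|/13 = 75/13.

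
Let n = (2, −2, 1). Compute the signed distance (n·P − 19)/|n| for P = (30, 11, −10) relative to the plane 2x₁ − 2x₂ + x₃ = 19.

3

n·P − 19 = 9.
|n| = 3, so the signed distance is 9/3 = 3.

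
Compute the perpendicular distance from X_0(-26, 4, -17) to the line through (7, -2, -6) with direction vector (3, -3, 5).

3√62

Direction vector d = (3, -3, 5).
AP = (-33, 6, -11); AP·d = -172, |AP|² = 1246, |d|² = 43.
distance² = |AP|² − (AP·d)²/|d|² = 1246 − 29584/43 = 558, so the distance is 3√62.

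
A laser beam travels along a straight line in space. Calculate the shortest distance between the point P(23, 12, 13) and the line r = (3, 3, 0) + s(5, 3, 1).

3√10

Direction vector d = (5, 3, 1).
AP = (20, 9, 13); AP·d = 140, |AP|² = 650, |d|² = 35.
distance² = |AP|² − (AP·d)²/|d|² = 650 − 19600/35 = 90, so the distance is 3√10.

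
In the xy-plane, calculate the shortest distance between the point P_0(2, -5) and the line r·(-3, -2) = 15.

11/√13

The normal to the line is n = (-3, -2) with |n| = √13.
|n·P_0 − 15| = |4 − 15| = 11, so the distance is 11/√13 = 11√13/13.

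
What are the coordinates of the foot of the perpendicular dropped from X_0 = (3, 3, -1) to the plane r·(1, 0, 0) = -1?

The perpendicular from X_0 has direction n = (1, 0, 0): r = (3, 3, -1) + λ(1, 0, 0).
Substitute into the plane: n·(X_0 + λn) = -1 gives 3 + 1λ = -1, so λ = -4.
Foot = (3, 3, -1) + (-4)·(1, 0, 0) = (-1, 3, -1).

(-1, 3, -1)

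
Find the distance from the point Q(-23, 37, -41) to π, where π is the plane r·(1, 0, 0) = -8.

d = |1·(-23) − (-8)| / √(1 + 0 + 0) = |-15| / 1 = 15.

15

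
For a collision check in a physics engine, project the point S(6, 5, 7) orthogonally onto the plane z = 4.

(6, 5, 4)

The perpendicular from S has direction n = (0, 0, 1): r = (6, 5, 7) + μ(0, 0, 1).
Substitute into the plane: n·(S + μn) = 4 gives 7 + 1μ = 4, so μ = -3.
Foot = (6, 5, 7) + (-3)·(0, 0, 1) = (6, 5, 4).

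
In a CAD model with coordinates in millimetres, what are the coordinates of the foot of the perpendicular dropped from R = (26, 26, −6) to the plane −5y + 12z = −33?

(26, 21, 6)

n = (0, −5, 12), |n|² = 169, and n·R − (-33) = -169.
t = -169/169 = -1, so the foot is R − t·n = (26, 26, −6) − (-1)·(0, −5, 12) = (26, 21, 6).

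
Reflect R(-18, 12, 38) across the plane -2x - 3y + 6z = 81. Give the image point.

With n = (-2, -3, 6), the signed offset is (n·R − 81)/|n|² = 147/49 = 3.
R' = R − 2t·n = (-18, 12, 38) − 6·(-2, -3, 6) = (-6, 30, 2).

(-6, 30, 2)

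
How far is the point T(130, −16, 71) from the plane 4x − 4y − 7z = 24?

7

Normal vector n = (4, −4, −7), and n·(130, −16, 71) − 24 = 63.
|n| = √(16 + 16 + 49) = 9, so the distance is |63|/9 = 7.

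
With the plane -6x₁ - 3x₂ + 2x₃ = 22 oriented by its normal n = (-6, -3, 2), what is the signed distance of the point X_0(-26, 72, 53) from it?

24/7

n·X_0 − 22 = 24.
|n| = 7, so the signed distance is 24/7.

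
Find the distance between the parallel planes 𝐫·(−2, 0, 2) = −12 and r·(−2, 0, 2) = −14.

Both planes have normal n = (−2, 0, 2), |n| = 2√2. Any point on the first plane is at distance |(-14) − (-12)|/|n| = 2/(2√2) = 1/√2 from the second.

1/√2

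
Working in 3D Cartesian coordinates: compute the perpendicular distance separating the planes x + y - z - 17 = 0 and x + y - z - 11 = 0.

2√3

Both planes have normal n = (1, 1, -1), |n| = √3. Any point on the first plane is at distance |11 − 17|/|n| = 6/√3 = 2√3 from the second.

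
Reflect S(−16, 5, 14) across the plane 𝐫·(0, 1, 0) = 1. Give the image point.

(-16, -3, 14)

n = (0, 1, 0), |n|² = 1, n·S − 1 = 4, so t = 4/1 = 4.
Foot F = S − 4·n = (−16, 1, 14); the reflection is 2F − S = (−16, −3, 14).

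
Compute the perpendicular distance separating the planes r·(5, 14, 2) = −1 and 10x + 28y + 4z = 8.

Divide the second equation by 2 to match normals: 5x + 14y + 2z = 4.
With common normal n = (5, 14, 2) (|n| = 15), the distance is |(-1) − 4|/|n| = 5/15 = 1/3.

1/3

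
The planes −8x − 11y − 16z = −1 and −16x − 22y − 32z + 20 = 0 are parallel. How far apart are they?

Divide the second equation by 2 to match normals: −8x − 11y − 16z = -10.
Both planes have normal n = (−8, −11, −16), |n| = 21. Any point on the first plane is at distance |(-10) − (-1)|/|n| = 9/21 = 3/7 from the second.

3/7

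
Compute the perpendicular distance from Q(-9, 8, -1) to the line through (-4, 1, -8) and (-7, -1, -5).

A direction vector is d = (-3, -2, 3).
AP = (-5, 7, 7); AP·d = 22, |AP|² = 123, |d|² = 22.
distance² = |AP|² − (AP·d)²/|d|² = 123 − 484/22 = 101, so the distance is √101.

√101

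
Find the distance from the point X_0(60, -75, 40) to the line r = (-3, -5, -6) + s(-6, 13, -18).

Direction vector d = (-6, 13, -18).
AP = (63, -70, 46); AP·d = -2116, |AP|² = 10985, |d|² = 529.
distance² = |AP|² − (AP·d)²/|d|² = 10985 − 4477456/529 = 2521, so the distance is √2521.

√2521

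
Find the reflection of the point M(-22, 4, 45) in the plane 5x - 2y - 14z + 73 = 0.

n = (5, -2, -14), |n|² = 225, n·M − (-73) = -675, so t = -675/225 = -3.
Foot F = M − (-3)·n = (-7, -2, 3); the reflection is 2F − M = (8, -8, -39).

(8, -8, -39)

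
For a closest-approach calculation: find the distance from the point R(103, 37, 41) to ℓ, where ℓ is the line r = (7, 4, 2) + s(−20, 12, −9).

3√689

Direction vector d = (−20, 12, −9).
AP = (96, 33, 39); AP·d = -1875, |AP|² = 11826, |d|² = 625.
distance² = |AP|² − (AP·d)²/|d|² = 11826 − 3515625/625 = 6201, so the distance is 3√689.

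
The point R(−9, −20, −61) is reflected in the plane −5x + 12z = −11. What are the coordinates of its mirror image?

(-49, -20, 35)

n = (−5, 0, 12), |n|² = 169, n·R − (-11) = -676, so t = -676/169 = -4.
Foot F = R − (-4)·n = (−29, −20, −13); the reflection is 2F − R = (−49, −20, 35).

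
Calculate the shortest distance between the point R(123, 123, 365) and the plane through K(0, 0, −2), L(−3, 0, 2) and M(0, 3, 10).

KL = (−3, 0, 4) and KM = (0, 3, 12), so a normal is n = KL × KM = (−12, 36, −9).
Then n·(123, 123, 365) − 18 = −351.
|n| = √(144 + 1296 + 81) = 39, so the distance is |-351|/39 = 9.

9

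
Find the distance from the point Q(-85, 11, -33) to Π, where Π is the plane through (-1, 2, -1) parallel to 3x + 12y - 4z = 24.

Parallel planes share the normal n = (3, 12, -4); since (-1, 2, -1) lies on the plane, its equation is 3x + 12y - 4z = 25.
Then n·(-85, 11, -33) - 25 = -16.
|n| = √(9 + 144 + 16) = 13, so the distance is |-16|/13 = 16/13.

16/13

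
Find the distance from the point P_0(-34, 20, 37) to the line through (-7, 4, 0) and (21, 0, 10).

√2129

A direction vector is d = (28, -4, 10).
AP = (-27, 16, 37), and AP × d = (308, 1306, -340).
|AP × d|² = 1916100 and |d|² = 900, so the distance is √(1916100/900) = √2129.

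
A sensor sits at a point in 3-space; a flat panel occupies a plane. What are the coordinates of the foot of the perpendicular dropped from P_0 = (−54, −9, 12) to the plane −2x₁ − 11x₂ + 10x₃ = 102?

n = (−2, −11, 10), |n|² = 225, and n·P_0 − 102 = 225.
t = 225/225 = 1, so the foot is P_0 − t·n = (−54, −9, 12) − 1·(−2, −11, 10) = (−52, 2, 2).

(-52, 2, 2)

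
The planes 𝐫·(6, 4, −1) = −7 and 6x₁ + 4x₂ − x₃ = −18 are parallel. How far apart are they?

11/√53

With common normal n = (6, 4, −1) (|n| = √53), the distance is |(-7) − (-18)|/|n| = 11/√53.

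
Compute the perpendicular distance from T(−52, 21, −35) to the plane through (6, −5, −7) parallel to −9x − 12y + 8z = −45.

14/17

Parallel planes share the normal n = (−9, −12, 8); since (6, −5, −7) lies on the plane, its equation is −9x − 12y + 8z = -50.
Then n·(−52, 21, −35) − (−50) = −14.
|n| = √(81 + 144 + 64) = 17, so the distance is |-14|/17 = 14/17.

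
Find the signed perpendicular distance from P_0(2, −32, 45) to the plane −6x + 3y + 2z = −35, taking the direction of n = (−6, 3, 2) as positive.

n·P_0 − (-35) = 17.
|n| = 7, so the signed distance is 17/7.

17/7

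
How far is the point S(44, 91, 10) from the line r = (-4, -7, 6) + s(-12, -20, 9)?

Direction vector d = (-12, -20, 9).
AP = (48, 98, 4); AP·d = -2500, |AP|² = 11924, |d|² = 625.
distance² = |AP|² − (AP·d)²/|d|² = 11924 − 6250000/625 = 1924, so the distance is 2√481.

2√481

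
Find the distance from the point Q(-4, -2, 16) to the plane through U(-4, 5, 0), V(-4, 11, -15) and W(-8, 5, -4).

√33/11

UV = (0, 6, -15) and UW = (-4, 0, -4), so a normal is n = UV × UW = (-24, 60, 24).
n = (-24, 60, 24); n·P − 396 = -36; |n| = 12√33; distance = 36/(12√33) = 3/√33.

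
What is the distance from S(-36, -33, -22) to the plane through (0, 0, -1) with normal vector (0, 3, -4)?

3

The plane has equation n·(r − (0, 0, -1)) = 0, i.e. n·r = 4.
Then n·(-36, -33, -22) - 4 = -15.
|n| = √(0 + 9 + 16) = 5, so the distance is |-15|/5 = 3.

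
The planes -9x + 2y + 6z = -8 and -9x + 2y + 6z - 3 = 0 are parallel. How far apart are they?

1

With common normal n = (-9, 2, 6) (|n| = 11), the distance is |(-8) − 3|/|n| = 11/11 = 1.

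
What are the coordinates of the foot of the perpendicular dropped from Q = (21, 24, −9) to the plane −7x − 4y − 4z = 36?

n = (−7, −4, −4), |n|² = 81, and n·Q − 36 = -243.
t = -243/81 = -3, so the foot is Q − t·n = (21, 24, −9) − (-3)·(−7, −4, −4) = (0, 12, −21).

(0, 12, -21)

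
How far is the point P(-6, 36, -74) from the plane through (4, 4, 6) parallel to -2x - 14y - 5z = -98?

28/15

Parallel planes share the normal n = (-2, -14, -5); since (4, 4, 6) lies on the plane, its equation is -2x - 14y - 5z = -94.
n = (-2, -14, -5); n·P − (-94) = -28; |n| = 15; distance = 28/15.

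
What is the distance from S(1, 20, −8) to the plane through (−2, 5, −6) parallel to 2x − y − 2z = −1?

5/3

Parallel planes share the normal n = (2, −1, −2); since (−2, 5, −6) lies on the plane, its equation is 2x − y − 2z = 3.
d = |2·1 + (-1)·20 + (-2)·(-8) − 3| / √(4 + 1 + 4) = |-5| / 3 = 5/3.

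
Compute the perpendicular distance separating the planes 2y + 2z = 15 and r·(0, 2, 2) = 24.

Both planes have normal n = (0, 2, 2), |n| = 2√2. Any point on the first plane is at distance |24 − 15|/|n| = 9/(2√2) = 9√2/4 from the second.

9/(2√2)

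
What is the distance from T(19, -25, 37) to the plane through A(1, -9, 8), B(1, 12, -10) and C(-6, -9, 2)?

1/11

AB = (0, 21, -18) and AC = (-7, 0, -6), so a normal is n = AB × AC = (-126, 126, 147).
n = (-126, 126, 147); n·P − (-84) = -21; |n| = 231; distance = 21/231 = 1/11.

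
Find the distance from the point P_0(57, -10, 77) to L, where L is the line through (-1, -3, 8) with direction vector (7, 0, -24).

Direction vector d = (7, 0, -24).
AP = (58, -7, 69), and AP × d = (168, 1875, 49).
|AP × d|² = 3546250 and |d|² = 625, so the distance is √(3546250/625) = √5674.

√5674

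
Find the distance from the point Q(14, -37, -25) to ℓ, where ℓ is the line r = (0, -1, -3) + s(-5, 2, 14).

Direction vector d = (-5, 2, 14).
AP = (14, -36, -22), and AP × d = (-460, -86, -152).
|AP × d|² = 242100 and |d|² = 225, so the distance is √(242100/225) = √1076 = 2√269.

2√269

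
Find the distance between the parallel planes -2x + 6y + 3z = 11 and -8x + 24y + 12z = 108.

16/7

Divide the second equation by 4 to match normals: -2x + 6y + 3z = 27.
With common normal n = (-2, 6, 3) (|n| = 7), the distance is |11 − 27|/|n| = 16/7.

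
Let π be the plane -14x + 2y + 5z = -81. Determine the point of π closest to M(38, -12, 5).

(10, -8, 15)

The perpendicular from M has direction n = (-14, 2, 5): r = (38, -12, 5) + t(-14, 2, 5).
Substitute into the plane: n·(M + tn) = -81 gives -531 + 225t = -81, so t = 2.
Foot = (38, -12, 5) + 2·(-14, 2, 5) = (10, -8, 15).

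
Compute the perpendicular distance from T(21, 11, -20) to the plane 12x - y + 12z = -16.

Normal vector n = (12, -1, 12), and n·(21, 11, -20) - (-16) = 17.
|n| = √(144 + 1 + 144) = 17, so the distance is |17|/17 = 1.

1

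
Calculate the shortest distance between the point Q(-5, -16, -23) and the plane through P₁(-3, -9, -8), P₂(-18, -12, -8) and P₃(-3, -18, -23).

12√35/35

P₁P₂ = (-15, -3, 0) and P₁P₃ = (0, -9, -15), so a normal is n = P₁P₂ × P₁P₃ = (45, -225, 135).
Then n·(-5, -16, -23) - 810 = -540.
|n| = √(2025 + 50625 + 18225) = 45√35, so the distance is |-540|/(45√35) = 12√35/35.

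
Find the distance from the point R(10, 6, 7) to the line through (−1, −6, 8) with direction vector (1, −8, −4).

√185

Direction vector d = (1, −8, −4).
AP = (11, 12, −1); AP·d = -81, |AP|² = 266, |d|² = 81.
distance² = |AP|² − (AP·d)²/|d|² = 266 − 6561/81 = 185, so the distance is √185.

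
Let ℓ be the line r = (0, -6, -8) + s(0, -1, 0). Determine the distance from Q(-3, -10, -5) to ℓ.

Direction vector d = (0, -1, 0).
AP = (-3, -4, 3), and AP × d = (3, 0, 3).
|AP × d|² = 18 and |d|² = 1, so the distance is √18 = 3√2.

3√2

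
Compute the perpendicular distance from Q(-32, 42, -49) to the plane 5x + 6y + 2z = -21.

15/√65

d = |5·(-32) + 6·42 + 2·(-49) − (-21)| / √(25 + 36 + 4) = |15| / √65 = 15/√65.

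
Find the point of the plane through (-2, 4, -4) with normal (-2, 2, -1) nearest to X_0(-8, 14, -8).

(0, 6, -4)

The perpendicular from X_0 has direction n = (-2, 2, -1): r = (-8, 14, -8) + λ(-2, 2, -1).
Substitute into the plane: n·(X_0 + λn) = 16 gives 52 + 9λ = 16, so λ = -4.
Foot = (-8, 14, -8) + (-4)·(-2, 2, -1) = (0, 6, -4).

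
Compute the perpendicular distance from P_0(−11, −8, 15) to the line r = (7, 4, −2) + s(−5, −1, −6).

√757

Direction vector d = (−5, −1, −6).
AP = (−18, −12, 17); AP·d = 0, |AP|² = 757, |d|² = 62.
distance² = |AP|² − (AP·d)²/|d|² = 757 − 0/62 = 757, so the distance is √757.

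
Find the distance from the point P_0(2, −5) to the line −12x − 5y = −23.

24/13

The normal to the line is n = (−12, −5) with |n| = 13.
|n·P_0 − (-23)| = |1 − (-23)| = 24, so the distance is 24/13.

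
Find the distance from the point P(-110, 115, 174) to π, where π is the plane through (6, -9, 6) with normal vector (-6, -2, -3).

The plane has equation n·(r − (6, -9, 6)) = 0, i.e. n·r = -36.
d = |(-6)·(-110) + (-2)·115 + (-3)·174 − (-36)| / √(36 + 4 + 9) = |-56| / 7 = 8.

8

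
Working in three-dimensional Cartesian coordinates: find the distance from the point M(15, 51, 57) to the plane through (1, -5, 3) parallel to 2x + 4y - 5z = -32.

6√5/5

Parallel planes share the normal n = (2, 4, -5); since (1, -5, 3) lies on the plane, its equation is 2x + 4y - 5z = -33.
d = |2·15 + 4·51 + (-5)·57 − (-33)| / √(4 + 16 + 25) = |-18| / (3√5) = 6√5/5.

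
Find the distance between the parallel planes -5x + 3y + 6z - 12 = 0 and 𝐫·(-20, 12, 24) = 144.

Divide the second equation by 4 to match normals: -5x + 3y + 6z = 36.
With common normal n = (-5, 3, 6) (|n| = √70), the distance is |12 − 36|/|n| = 24/√70.

24/√70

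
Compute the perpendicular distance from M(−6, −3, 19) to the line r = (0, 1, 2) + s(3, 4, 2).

√341

Direction vector d = (3, 4, 2).
AP = (−6, −4, 17), and AP × d = (−76, 63, −12).
|AP × d|² = 9889 and |d|² = 29, so the distance is √(9889/29) = √341.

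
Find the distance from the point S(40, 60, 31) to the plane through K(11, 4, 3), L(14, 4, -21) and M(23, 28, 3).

4

KL = (3, 0, -24) and KM = (12, 24, 0), so a normal is n = KL × KM = (576, -288, 72).
Then n·(40, 60, 31) - 5400 = 2592.
|n| = √(331776 + 82944 + 5184) = 648, so the distance is |2592|/648 = 4.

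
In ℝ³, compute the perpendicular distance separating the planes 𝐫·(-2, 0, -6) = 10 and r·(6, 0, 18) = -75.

3√10/4

Divide the second equation by -3 to match normals: -2x₁ - 6x₃ = 25.
Both planes have normal n = (-2, 0, -6), |n| = 2√10. Any point on the first plane is at distance |25 − 10|/|n| = 15/(2√10) from the second.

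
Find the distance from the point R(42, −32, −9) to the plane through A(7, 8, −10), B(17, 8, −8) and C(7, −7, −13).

AB = (10, 0, 2) and AC = (0, −15, −3), so a normal is n = AB × AC = (30, 30, −150).
n = (30, 30, −150); n·P − 1950 = -300; |n| = 90√3; distance = 300/(90√3) = 10/(3√3).

10√3/9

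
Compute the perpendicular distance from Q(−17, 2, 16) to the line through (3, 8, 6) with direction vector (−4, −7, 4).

2√53

Direction vector d = (−4, −7, 4).
AP = (−20, −6, 10), and AP × d = (46, 40, 116).
|AP × d|² = 17172 and |d|² = 81, so the distance is √(17172/81) = √212 = 2√53.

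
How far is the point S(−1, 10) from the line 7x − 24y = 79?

326/25

The normal to the line is n = (7, −24) with |n| = 25.
|n·S − 79| = |-247 − 79| = 326, so the distance is 326/25.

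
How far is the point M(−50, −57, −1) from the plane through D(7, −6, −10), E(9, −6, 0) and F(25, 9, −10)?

DE = (2, 0, 10) and DF = (18, 15, 0), so a normal is n = DE × DF = (−150, 180, 30).
Then n·(−50, −57, −1) − (−2430) = −360.
|n| = √(22500 + 32400 + 900) = 30√62, so the distance is |-360|/(30√62) = 6√62/31.

12/√62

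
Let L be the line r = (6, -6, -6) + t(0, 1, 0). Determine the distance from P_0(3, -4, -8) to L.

√13

Direction vector d = (0, 1, 0).
AP = (-3, 2, -2), and AP × d = (2, 0, -3).
|AP × d|² = 13 and |d|² = 1, so the distance is √13.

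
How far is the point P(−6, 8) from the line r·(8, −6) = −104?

d = |8·(-6) + (-6)·8 − (-104)| / √(64 + 36) = |8|/10 = 4/5.

4/5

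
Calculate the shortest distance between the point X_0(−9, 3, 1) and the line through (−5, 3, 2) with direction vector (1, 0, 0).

Direction vector d = (1, 0, 0).
AP = (−4, 0, −1); AP·d = -4, |AP|² = 17, |d|² = 1.
distance² = |AP|² − (AP·d)²/|d|² = 17 − 16/1 = 1, so the distance is 1.

1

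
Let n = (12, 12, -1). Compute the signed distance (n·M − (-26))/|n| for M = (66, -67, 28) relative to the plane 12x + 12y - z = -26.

n·M − (-26) = -14.
|n| = 17, so the signed distance is -14/17.

-14/17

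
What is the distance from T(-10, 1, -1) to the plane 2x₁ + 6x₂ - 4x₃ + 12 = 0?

n = (2, 6, -4); n·P − (-12) = 2; |n| = 2√14; distance = 2/(2√14) = 1/√14.

√14/14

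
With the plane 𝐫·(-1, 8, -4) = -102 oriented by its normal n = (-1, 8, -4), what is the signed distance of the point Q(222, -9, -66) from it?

n·Q − (-102) = 72.
|n| = 9, so the signed distance is 72/9 = 8.

8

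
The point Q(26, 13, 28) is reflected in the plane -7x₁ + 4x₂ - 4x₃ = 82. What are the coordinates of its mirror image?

n = (-7, 4, -4), |n|² = 81, n·Q − 82 = -324, so t = -324/81 = -4.
Foot F = Q − (-4)·n = (-2, 29, 12); the reflection is 2F − Q = (-30, 45, -4).

(-30, 45, -4)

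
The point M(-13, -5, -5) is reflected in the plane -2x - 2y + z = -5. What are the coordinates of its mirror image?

(3, 11, -13)

With n = (-2, -2, 1), the signed offset is (n·M − (-5))/|n|² = 36/9 = 4.
M' = M − 2t·n = (-13, -5, -5) − 8·(-2, -2, 1) = (3, 11, -13).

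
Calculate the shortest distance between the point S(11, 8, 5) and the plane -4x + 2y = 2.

3√5

Normal vector n = (-4, 2, 0), and n·(11, 8, 5) - 2 = -30.
|n| = √(16 + 4 + 0) = 2√5, so the distance is |-30|/(2√5) = 3√5.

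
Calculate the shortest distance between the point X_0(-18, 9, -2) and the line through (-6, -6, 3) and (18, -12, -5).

15

A direction vector is d = (24, -6, -8).
AP = (-12, 15, -5); AP·d = -338, |AP|² = 394, |d|² = 676.
distance² = |AP|² − (AP·d)²/|d|² = 394 − 114244/676 = 225, so the distance is 15.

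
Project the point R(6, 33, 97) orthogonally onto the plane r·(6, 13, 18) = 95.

n = (6, 13, 18), |n|² = 529, and n·R − 95 = 2116.
t = 2116/529 = 4, so the foot is R − t·n = (6, 33, 97) − 4·(6, 13, 18) = (−18, −19, 25).

(-18, -19, 25)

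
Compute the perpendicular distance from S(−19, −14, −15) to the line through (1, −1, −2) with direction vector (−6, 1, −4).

3√29

Direction vector d = (−6, 1, −4).
AP = (−20, −13, −13); AP·d = 159, |AP|² = 738, |d|² = 53.
distance² = |AP|² − (AP·d)²/|d|² = 738 − 25281/53 = 261, so the distance is 3√29.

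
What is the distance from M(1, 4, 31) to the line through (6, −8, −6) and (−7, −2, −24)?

√1009

A direction vector is d = (−13, 6, −18).
AP = (−5, 12, 37), and AP × d = (−438, −571, 126).
|AP × d|² = 533761 and |d|² = 529, so the distance is √(533761/529) = √1009.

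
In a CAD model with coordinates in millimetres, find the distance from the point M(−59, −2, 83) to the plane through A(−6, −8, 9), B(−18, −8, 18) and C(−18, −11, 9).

AB = (−12, 0, 9) and AC = (−12, −3, 0), so a normal is n = AB × AC = (27, −108, 36).
d = |27·(-59) + (-108)·(-2) + 36·83 − 1026| / √(729 + 11664 + 1296) = |585| / 117 = 5.

5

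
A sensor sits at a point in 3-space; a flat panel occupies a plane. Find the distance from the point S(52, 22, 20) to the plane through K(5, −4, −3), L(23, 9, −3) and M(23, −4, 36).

5/23

KL = (18, 13, 0) and KM = (18, 0, 39), so a normal is n = KL × KM = (507, −702, −234).
Then n·(52, 22, 20) − 6045 = 195.
|n| = √(257049 + 492804 + 54756) = 897, so the distance is |195|/897 = 5/23.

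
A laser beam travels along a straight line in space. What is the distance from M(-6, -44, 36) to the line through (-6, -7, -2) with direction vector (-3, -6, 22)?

Direction vector d = (-3, -6, 22).
AP = (0, -37, 38); AP·d = 1058, |AP|² = 2813, |d|² = 529.
distance² = |AP|² − (AP·d)²/|d|² = 2813 − 1119364/529 = 697, so the distance is √697.

√697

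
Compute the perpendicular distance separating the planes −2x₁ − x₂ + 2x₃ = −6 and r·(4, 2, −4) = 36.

Divide the second equation by -2 to match normals: −2x₁ − x₂ + 2x₃ = -18.
With common normal n = (−2, −1, 2) (|n| = 3), the distance is |(-6) − (-18)|/|n| = 12/3 = 4.

4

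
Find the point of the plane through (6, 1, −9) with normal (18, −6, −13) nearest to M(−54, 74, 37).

n = (18, −6, −13), |n|² = 529, and n·M − 219 = -2116.
t = -2116/529 = -4, so the foot is M − t·n = (−54, 74, 37) − (-4)·(18, −6, −13) = (18, 50, −15).

(18, 50, -15)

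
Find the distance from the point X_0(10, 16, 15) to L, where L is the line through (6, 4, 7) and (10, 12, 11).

A direction vector is d = (4, 8, 4).
AP = (4, 12, 8), and AP × d = (−16, 16, −16).
|AP × d|² = 768 and |d|² = 96, so the distance is √(768/96) = √8 = 2√2.

2√2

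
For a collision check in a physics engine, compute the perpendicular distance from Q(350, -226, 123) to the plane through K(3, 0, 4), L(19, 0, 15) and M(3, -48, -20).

KL = (16, 0, 11) and KM = (0, -48, -24), so a normal is n = KL × KM = (528, 384, -768).
Then n·(350, -226, 123) - (-1488) = 5040.
|n| = √(278784 + 147456 + 589824) = 1008, so the distance is |5040|/1008 = 5.

5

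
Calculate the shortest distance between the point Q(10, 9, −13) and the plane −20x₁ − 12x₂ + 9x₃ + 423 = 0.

d = |(-20)·10 + (-12)·9 + 9·(-13) − (-423)| / √(400 + 144 + 81) = |-2| / 25 = 2/25.

2/25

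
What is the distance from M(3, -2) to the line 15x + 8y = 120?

91/17

The normal to the line is n = (15, 8) with |n| = 17.
|n·M − 120| = |29 − 120| = 91, so the distance is 91/17.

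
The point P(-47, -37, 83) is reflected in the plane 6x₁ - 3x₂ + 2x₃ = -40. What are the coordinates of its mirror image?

(-389/7, -229/7, 561/7)

With n = (6, -3, 2), the signed offset is (n·P − (-40))/|n|² = 35/49 = 5/7.
P' = P − 2t·n = (-47, -37, 83) − (10/7)·(6, -3, 2) = (-389/7, -229/7, 561/7).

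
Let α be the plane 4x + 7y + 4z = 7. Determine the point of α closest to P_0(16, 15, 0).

(8, 1, -8)

n = (4, 7, 4), |n|² = 81, and n·P_0 − 7 = 162.
t = 162/81 = 2, so the foot is P_0 − t·n = (16, 15, 0) − 2·(4, 7, 4) = (8, 1, −8).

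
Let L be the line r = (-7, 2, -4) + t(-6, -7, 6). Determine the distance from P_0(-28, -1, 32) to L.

3√73

Direction vector d = (-6, -7, 6).
AP = (-21, -3, 36), and AP × d = (234, -90, 129).
|AP × d|² = 79497 and |d|² = 121, so the distance is √(79497/121) = √657 = 3√73.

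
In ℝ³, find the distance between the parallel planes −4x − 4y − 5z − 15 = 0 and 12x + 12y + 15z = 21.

Divide the second equation by -3 to match normals: −4x − 4y − 5z = -7.
With common normal n = (−4, −4, −5) (|n| = √57), the distance is |15 − (-7)|/|n| = 22/√57.

22√57/57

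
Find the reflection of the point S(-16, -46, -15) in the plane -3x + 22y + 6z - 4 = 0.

(-28, 42, 9)

With n = (-3, 22, 6), the signed offset is (n·S − 4)/|n|² = -1058/529 = -2.
S' = S − 2t·n = (-16, -46, -15) − (-4)·(-3, 22, 6) = (-28, 42, 9).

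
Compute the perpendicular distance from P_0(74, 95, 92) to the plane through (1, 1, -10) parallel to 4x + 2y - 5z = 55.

Parallel planes share the normal n = (4, 2, -5); since (1, 1, -10) lies on the plane, its equation is 4x + 2y - 5z = 56.
Then n·(74, 95, 92) - 56 = -30.
|n| = √(16 + 4 + 25) = 3√5, so the distance is |-30|/(3√5) = 2√5.

2√5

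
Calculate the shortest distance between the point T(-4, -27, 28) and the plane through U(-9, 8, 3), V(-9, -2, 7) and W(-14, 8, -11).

1

UV = (0, -10, 4) and UW = (-5, 0, -14), so a normal is n = UV × UW = (140, -20, -50).
Then n·(-4, -27, 28) - (-1570) = 150.
|n| = √(19600 + 400 + 2500) = 150, so the distance is |150|/150 = 1.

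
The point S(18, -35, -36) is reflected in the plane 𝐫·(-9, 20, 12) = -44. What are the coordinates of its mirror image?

(-18, 45, 12)

With n = (-9, 20, 12), the signed offset is (n·S − (-44))/|n|² = -1250/625 = -2.
S' = S − 2t·n = (18, -35, -36) − (-4)·(-9, 20, 12) = (-18, 45, 12).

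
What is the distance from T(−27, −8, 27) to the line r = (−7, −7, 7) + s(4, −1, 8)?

Direction vector d = (4, −1, 8).
AP = (−20, −1, 20), and AP × d = (12, 240, 24).
|AP × d|² = 58320 and |d|² = 81, so the distance is √(58320/81) = √720 = 12√5.

12√5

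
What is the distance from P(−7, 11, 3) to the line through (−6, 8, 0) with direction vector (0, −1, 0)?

Direction vector d = (0, −1, 0).
AP = (−1, 3, 3), and AP × d = (3, 0, 1).
|AP × d|² = 10 and |d|² = 1, so the distance is √10.

√10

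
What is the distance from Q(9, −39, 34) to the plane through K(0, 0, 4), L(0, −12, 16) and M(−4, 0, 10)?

KL = (0, −12, 12) and KM = (−4, 0, 6), so a normal is n = KL × KM = (−72, −48, −48).
n = (−72, −48, −48); n·P − (-192) = -216; |n| = 24√17; distance = 216/(24√17) = 9/√17.

9√17/17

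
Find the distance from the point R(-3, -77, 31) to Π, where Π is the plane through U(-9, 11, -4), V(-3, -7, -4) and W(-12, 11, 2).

5

UV = (6, -18, 0) and UW = (-3, 0, 6), so a normal is n = UV × UW = (-108, -36, -54).
Then n·(-3, -77, 31) - 792 = 630.
|n| = √(11664 + 1296 + 2916) = 126, so the distance is |630|/126 = 5.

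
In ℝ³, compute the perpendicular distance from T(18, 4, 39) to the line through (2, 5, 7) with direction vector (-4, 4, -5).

Direction vector d = (-4, 4, -5).
AP = (16, -1, 32), and AP × d = (-123, -48, 60).
|AP × d|² = 21033 and |d|² = 57, so the distance is √(21033/57) = √369 = 3√41.

3√41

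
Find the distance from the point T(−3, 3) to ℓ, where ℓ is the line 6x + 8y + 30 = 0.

18/5

The normal to the line is n = (6, 8) with |n| = 10.
|n·T − (-30)| = |6 − (-30)| = 36, so the distance is 36/10 = 18/5.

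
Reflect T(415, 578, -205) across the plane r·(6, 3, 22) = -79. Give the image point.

n = (6, 3, 22), |n|² = 529, n·T − (-79) = -207, so t = -207/529 = -9/23.
Foot F = T − (-9/23)·n = (9599/23, 13321/23, -4517/23); the reflection is 2F − T = (9653/23, 13348/23, -4319/23).

(9653/23, 13348/23, -4319/23)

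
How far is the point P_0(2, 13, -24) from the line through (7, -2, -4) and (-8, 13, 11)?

5√26

A direction vector is d = (-15, 15, 15).
AP = (-5, 15, -20); AP·d = 0, |AP|² = 650, |d|² = 675.
distance² = |AP|² − (AP·d)²/|d|² = 650 − 0/675 = 650, so the distance is 5√26.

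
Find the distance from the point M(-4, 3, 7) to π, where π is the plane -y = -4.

1

d = |(-1)·3 − (-4)| / √(0 + 1 + 0) = |1| / 1 = 1.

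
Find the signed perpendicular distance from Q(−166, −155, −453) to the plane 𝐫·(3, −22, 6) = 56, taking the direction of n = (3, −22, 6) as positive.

n·Q − 56 = 138.
|n| = 23, so the signed distance is 138/23 = 6.

6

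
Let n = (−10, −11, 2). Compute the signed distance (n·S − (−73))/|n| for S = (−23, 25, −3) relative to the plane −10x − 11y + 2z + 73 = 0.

n·S − (-73) = 22.
|n| = 15, so the signed distance is 22/15.

22/15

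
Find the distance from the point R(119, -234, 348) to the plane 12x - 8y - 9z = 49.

7

n = (12, -8, -9); n·P − 49 = 119; |n| = 17; distance = 119/17 = 7.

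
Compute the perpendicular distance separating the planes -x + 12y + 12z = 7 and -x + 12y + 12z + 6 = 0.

With common normal n = (-1, 12, 12) (|n| = 17), the distance is |7 − (-6)|/|n| = 13/17.

13/17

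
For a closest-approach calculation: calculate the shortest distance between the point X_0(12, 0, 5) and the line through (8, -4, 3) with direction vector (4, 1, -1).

3√2

Direction vector d = (4, 1, -1).
AP = (4, 4, 2); AP·d = 18, |AP|² = 36, |d|² = 18.
distance² = |AP|² − (AP·d)²/|d|² = 36 − 324/18 = 18, so the distance is 3√2.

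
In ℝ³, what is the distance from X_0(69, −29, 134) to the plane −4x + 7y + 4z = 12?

d = |(-4)·69 + 7·(-29) + 4·134 − 12| / √(16 + 49 + 16) = |45| / 9 = 5.

5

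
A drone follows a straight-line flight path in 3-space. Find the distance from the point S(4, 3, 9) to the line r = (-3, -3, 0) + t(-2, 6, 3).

3√13

Direction vector d = (-2, 6, 3).
AP = (7, 6, 9); AP·d = 49, |AP|² = 166, |d|² = 49.
distance² = |AP|² − (AP·d)²/|d|² = 166 − 2401/49 = 117, so the distance is 3√13.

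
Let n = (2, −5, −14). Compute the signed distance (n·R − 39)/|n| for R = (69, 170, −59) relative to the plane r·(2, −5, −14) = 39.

n·R − 39 = 75.
|n| = 15, so the signed distance is 75/15 = 5.

5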